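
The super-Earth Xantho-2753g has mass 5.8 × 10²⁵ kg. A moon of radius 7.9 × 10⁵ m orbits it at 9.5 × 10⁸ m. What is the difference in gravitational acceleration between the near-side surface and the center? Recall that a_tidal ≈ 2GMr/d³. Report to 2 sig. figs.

7.1 × 10⁻⁶ m/s²

Δa = 2GMr/d³
   = 2 × (6.674 × 10⁻¹¹) × (5.8 × 10²⁵) × (7.9 × 10⁵) / (9.5 × 10⁸)³
   = 7.1 × 10⁻⁶ m/s²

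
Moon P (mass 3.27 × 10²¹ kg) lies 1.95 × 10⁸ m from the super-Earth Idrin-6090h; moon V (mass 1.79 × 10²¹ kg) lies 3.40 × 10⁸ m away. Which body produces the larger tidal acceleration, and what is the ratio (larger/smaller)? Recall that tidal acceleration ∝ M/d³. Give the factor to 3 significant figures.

Moon P, by a factor of ≈ 9.68

Compare M/d³ for the two perturbers:
Moon P: (3.27 × 10²¹) / (1.95 × 10⁸)³ = 4.410 × 10⁻⁴
Moon V: (1.79 × 10²¹) / (3.40 × 10⁸)³ = 4.554 × 10⁻⁵
Ratio (larger/smaller) = 9.68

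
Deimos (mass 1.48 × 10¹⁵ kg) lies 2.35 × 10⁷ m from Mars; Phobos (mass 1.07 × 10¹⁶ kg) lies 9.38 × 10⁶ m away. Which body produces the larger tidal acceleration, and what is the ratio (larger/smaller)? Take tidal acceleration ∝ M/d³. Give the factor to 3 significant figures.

Phobos, by a factor of ≈ 114

The tide-raising term goes as M/d³ (the gradient of a 1/d² field).
Deimos: (1.48 × 10¹⁵) / (2.35 × 10⁷)³ = 1.140 × 10⁻⁷
Phobos: (1.07 × 10¹⁶) / (9.38 × 10⁶)³ = 1.297 × 10⁻⁵
Ratio (larger/smaller) = 114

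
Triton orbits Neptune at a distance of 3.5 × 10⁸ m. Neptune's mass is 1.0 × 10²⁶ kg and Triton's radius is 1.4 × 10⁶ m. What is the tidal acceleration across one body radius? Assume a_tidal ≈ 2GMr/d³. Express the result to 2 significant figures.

4.4 × 10⁻⁴ m/s²

a_tidal = 2GMr/d³
        = 2 × (6.674 × 10⁻¹¹) × (1.0 × 10²⁶) × (1.4 × 10⁶) / (3.5 × 10⁸)³
        = 4.4 × 10⁻⁴ m/s²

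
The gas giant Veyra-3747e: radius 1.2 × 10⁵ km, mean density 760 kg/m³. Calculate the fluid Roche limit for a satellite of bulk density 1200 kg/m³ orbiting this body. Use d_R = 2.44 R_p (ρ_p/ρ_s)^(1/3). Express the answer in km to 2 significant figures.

d_R = 2.44 × 1.2 × 10⁵ km × (760/1200)^(1/3)
    = 2.5 × 10⁵ km

2.5 × 10⁵ km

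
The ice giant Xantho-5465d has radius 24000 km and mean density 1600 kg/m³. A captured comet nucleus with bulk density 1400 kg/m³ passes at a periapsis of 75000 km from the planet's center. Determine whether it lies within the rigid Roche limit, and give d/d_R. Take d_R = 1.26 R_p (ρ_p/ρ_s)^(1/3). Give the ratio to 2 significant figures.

d_R = 1.26 × (24000 km) × (1600/1400)^(1/3) = 31620 km
d/d_R = (75000) / (31620) = 2.4
Since d/d_R > 1, the body is outside the Roche limit.

outside; d/d_R ≈ 2.4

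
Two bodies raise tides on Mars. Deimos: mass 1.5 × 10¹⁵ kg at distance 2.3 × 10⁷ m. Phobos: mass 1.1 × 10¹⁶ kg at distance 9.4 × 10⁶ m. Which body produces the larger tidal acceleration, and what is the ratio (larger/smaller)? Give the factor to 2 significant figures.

Compare M/d³ for the two perturbers:
Deimos: (1.5 × 10¹⁵) / (2.3 × 10⁷)³ = 1.233 × 10⁻⁷
Phobos: (1.1 × 10¹⁶) / (9.4 × 10⁶)³ = 1.324 × 10⁻⁵
Ratio (larger/smaller) = 110

Phobos, by a factor of ≈ 110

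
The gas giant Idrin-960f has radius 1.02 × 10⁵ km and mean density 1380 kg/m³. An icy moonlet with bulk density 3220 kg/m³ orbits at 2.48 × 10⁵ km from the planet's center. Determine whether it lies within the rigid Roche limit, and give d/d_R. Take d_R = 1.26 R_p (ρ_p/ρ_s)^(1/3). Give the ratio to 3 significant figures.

d_R = 1.26 × (1.02 × 10⁵ km) × (1380/3220)^(1/3) = 96900 km
d/d_R = (2.48 × 10⁵) / (96900) = 2.56
Since d/d_R > 1, the body is outside the Roche limit.

outside; d/d_R ≈ 2.56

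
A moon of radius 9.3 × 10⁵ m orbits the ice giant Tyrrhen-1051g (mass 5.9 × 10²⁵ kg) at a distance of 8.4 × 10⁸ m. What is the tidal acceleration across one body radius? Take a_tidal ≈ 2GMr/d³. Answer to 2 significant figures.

Since r ≪ d, expand the inverse-square field across one radius to get the leading 2GMr/d³ term.
a_tidal = 2GMr/d³
        = 2 × (6.674 × 10⁻¹¹) × (5.9 × 10²⁵) × (9.3 × 10⁵) / (8.4 × 10⁸)³
        = 1.2 × 10⁻⁵ m/s²

1.2 × 10⁻⁵ m/s²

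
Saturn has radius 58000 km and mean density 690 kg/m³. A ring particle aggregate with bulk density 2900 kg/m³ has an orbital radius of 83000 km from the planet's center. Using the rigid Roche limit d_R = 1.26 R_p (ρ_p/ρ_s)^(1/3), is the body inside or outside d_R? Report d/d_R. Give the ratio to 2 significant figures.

outside; d/d_R ≈ 1.8

d_R = 1.26 × (58000 km) × (690/2900)^(1/3) = 45280 km
d/d_R = (83000) / (45280) = 1.8
Since d/d_R > 1, the body is outside the Roche limit.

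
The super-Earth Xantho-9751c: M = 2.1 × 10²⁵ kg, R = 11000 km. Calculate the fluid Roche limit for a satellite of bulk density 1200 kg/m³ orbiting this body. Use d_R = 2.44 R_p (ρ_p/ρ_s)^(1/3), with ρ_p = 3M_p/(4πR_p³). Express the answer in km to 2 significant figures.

ρ_p = 3M_p/(4πR_p³) = 3 × (2.1 × 10²⁵) / (4π × (1.1 × 10⁷ m)³) = 3800 kg/m³
d_R = 2.44 × 11000 km × (3800/1200)^(1/3)
    = 39000 km

39000 km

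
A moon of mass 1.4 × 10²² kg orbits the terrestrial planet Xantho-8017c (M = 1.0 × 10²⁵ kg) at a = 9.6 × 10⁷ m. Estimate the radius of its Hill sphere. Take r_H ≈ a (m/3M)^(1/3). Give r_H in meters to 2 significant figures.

r_H ≈ a (m/3M)^(1/3)
    = (9.6 × 10⁷) × (1.4 × 10²² / (3 × 1.0 × 10²⁵))^(1/3)
    = 7.4 × 10⁶ m

7.4 × 10⁶ m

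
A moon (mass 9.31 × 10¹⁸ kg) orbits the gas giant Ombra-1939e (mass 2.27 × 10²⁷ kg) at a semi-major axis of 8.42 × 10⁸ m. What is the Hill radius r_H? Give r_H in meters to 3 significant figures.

r_H ≈ a (m/3M)^(1/3)
    = (8.42 × 10⁸) × (9.31 × 10¹⁸ / (3 × 2.27 × 10²⁷))^(1/3)
    = 9.35 × 10⁵ m

9.35 × 10⁵ m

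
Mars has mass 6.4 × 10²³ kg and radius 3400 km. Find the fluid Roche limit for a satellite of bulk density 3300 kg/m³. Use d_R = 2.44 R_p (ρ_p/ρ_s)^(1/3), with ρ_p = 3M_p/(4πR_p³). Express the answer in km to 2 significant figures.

8800 km

ρ_p = 3M_p/(4πR_p³) = 3 × (6.4 × 10²³) / (4π × (3.4 × 10⁶ m)³) = 3900 kg/m³
d_R = 2.44 × 3400 km × (3900/3300)^(1/3)
    = 8800 km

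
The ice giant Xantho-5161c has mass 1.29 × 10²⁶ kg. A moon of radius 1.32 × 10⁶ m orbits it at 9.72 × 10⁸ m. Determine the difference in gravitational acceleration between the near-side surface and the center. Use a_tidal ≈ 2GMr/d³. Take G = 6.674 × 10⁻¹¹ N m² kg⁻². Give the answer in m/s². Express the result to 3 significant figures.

Δa = 2GMr/d³
   = 2 × (6.674 × 10⁻¹¹) × (1.29 × 10²⁶) × (1.32 × 10⁶) / (9.72 × 10⁸)³
   = 2.48 × 10⁻⁵ m/s²

2.48 × 10⁻⁵ m/s²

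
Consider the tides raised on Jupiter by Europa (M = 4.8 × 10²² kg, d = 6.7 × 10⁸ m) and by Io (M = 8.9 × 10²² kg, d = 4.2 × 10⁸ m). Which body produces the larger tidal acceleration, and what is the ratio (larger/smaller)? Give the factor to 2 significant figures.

Tidal acceleration ∝ M/d³, so compare M/d³ for each.
Europa: (4.8 × 10²²) / (6.7 × 10⁸)³ = 1.596 × 10⁻⁴
Io: (8.9 × 10²²) / (4.2 × 10⁸)³ = 1.201 × 10⁻³
Ratio (larger/smaller) = 7.5

Io, by a factor of ≈ 7.5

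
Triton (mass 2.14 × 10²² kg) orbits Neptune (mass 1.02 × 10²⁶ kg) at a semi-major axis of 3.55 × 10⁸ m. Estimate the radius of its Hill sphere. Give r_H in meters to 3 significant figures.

1.46 × 10⁷ m

r_H ≈ a (m/3M)^(1/3)
    = (3.55 × 10⁸) × (2.14 × 10²² / (3 × 1.02 × 10²⁶))^(1/3)
    = 1.46 × 10⁷ m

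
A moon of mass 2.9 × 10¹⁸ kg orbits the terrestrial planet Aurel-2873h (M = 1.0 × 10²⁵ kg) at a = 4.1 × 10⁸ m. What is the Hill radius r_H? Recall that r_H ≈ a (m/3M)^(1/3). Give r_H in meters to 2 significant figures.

1.9 × 10⁶ m

r_H ≈ a (m/3M)^(1/3)
    = (4.1 × 10⁸) × (2.9 × 10¹⁸ / (3 × 1.0 × 10²⁵))^(1/3)
    = 1.9 × 10⁶ m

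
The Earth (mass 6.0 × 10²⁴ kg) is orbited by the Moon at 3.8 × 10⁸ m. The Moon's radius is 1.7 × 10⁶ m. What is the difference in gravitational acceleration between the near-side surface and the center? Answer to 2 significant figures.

Δa = 2GMr/d³
   = 2 × (6.674 × 10⁻¹¹) × (6.0 × 10²⁴) × (1.7 × 10⁶) / (3.8 × 10⁸)³
   = 2.5 × 10⁻⁵ m/s²

2.5 × 10⁻⁵ m/s²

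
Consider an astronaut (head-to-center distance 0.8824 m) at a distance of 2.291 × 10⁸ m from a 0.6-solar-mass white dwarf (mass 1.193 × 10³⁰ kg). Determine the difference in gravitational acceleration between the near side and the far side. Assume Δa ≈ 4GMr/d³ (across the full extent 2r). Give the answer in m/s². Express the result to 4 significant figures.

The field gradient is 2GM/d³; across the full diameter 2r the difference is 4GMr/d³.
Δa = 4GMr/d³
   = 4 × (6.674 × 10⁻¹¹) × (1.193 × 10³⁰) × (0.8824) / (2.291 × 10⁸)³
   = 2.337 × 10⁻⁵ m/s²

2.337 × 10⁻⁵ m/s²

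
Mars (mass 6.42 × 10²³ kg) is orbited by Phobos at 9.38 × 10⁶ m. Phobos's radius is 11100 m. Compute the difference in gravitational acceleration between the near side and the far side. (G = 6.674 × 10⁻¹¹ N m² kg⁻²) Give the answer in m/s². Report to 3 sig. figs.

2.31 × 10⁻³ m/s²

The field gradient is 2GM/d³; across the full diameter 2r the difference is 4GMr/d³.
Δg = 4GMr/d³
   = 4 × (6.674 × 10⁻¹¹) × (6.42 × 10²³) × (11100) / (9.38 × 10⁶)³
   = 2.31 × 10⁻³ m/s²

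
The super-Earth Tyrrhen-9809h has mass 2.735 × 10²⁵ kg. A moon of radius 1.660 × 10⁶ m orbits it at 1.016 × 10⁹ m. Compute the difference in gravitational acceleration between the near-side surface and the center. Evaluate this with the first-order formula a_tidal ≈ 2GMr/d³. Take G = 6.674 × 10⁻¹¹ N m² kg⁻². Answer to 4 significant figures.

Since r ≪ d, expand the inverse-square field across one radius to get the leading 2GMr/d³ term.
Δg = 2GMr/d³
   = 2 × (6.674 × 10⁻¹¹) × (2.735 × 10²⁵) × (1.660 × 10⁶) / (1.016 × 10⁹)³
   = 5.778 × 10⁻⁶ m/s²

5.778 × 10⁻⁶ m/s²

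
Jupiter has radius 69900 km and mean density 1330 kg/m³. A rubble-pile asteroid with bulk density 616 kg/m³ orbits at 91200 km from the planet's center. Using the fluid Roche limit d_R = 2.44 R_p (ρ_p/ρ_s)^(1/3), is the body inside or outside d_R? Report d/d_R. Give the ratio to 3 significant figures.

inside; d/d_R ≈ 0.414

d_R = 2.44 × (69900 km) × (1330/616)^(1/3) = 2.204 × 10⁵ km
d/d_R = (91200) / (2.204 × 10⁵) = 0.414
Since d/d_R < 1, the body is inside the Roche limit.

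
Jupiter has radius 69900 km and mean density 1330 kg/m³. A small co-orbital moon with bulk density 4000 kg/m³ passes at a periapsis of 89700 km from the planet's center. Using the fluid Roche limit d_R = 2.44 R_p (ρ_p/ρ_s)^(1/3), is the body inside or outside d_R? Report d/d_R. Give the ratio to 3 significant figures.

inside; d/d_R ≈ 0.759

d_R = 2.44 × (69900 km) × (1330/4000)^(1/3) = 1.182 × 10⁵ km
d/d_R = (89700) / (1.182 × 10⁵) = 0.759
Since d/d_R < 1, the body is inside the Roche limit.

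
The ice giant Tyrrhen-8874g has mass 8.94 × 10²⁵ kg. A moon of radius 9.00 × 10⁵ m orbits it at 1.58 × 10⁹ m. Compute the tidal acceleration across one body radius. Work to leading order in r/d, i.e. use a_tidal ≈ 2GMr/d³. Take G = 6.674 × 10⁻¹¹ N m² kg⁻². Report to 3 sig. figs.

2.72 × 10⁻⁶ m/s²

The tidal stretch is the gradient of GM/d² times the body's extent r, hence the 1/d³ dependence.
Δg = 2GMr/d³
   = 2 × (6.674 × 10⁻¹¹) × (8.94 × 10²⁵) × (9.00 × 10⁵) / (1.58 × 10⁹)³
   = 2.72 × 10⁻⁶ m/s²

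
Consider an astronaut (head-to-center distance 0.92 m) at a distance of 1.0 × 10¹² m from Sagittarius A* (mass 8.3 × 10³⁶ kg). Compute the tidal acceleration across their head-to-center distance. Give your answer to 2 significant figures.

1.0 × 10⁻⁹ m/s²

a_tidal = 2GMr/d³
        = 2 × (6.674 × 10⁻¹¹) × (8.3 × 10³⁶) × (0.92) / (1.0 × 10¹²)³
        = 1.0 × 10⁻⁹ m/s²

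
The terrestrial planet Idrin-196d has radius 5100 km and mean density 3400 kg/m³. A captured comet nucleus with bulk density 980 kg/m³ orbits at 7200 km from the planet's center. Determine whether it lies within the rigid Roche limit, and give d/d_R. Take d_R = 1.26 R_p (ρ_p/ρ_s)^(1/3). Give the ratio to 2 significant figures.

inside; d/d_R ≈ 0.74

d_R = 1.26 × (5100 km) × (3400/980)^(1/3) = 9728 km
d/d_R = (7200) / (9728) = 0.74
Since d/d_R < 1, the body is inside the Roche limit.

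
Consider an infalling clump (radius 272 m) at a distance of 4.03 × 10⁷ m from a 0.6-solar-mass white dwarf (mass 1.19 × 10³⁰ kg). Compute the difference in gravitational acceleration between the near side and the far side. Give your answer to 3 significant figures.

Δa = 4GMr/d³
   = 4 × (6.674 × 10⁻¹¹) × (1.19 × 10³⁰) × (272) / (4.03 × 10⁷)³
   = 1.32 m/s²

1.32 m/s²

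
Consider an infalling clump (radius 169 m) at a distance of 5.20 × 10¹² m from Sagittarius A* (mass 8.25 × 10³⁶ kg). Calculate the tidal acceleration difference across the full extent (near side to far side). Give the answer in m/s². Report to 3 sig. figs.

2.65 × 10⁻⁹ m/s²

Near-to-far spans 2r, so the tidal difference is twice the near-to-center value: 4GMr/d³.
Δg = 4GMr/d³
   = 4 × (6.674 × 10⁻¹¹) × (8.25 × 10³⁶) × (169) / (5.20 × 10¹²)³
   = 2.65 × 10⁻⁹ m/s²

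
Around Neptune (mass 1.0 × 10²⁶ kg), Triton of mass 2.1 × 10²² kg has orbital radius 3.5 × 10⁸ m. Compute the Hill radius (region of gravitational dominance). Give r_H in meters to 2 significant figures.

r_H ≈ a (m/3M)^(1/3)
    = (3.5 × 10⁸) × (2.1 × 10²² / (3 × 1.0 × 10²⁶))^(1/3)
    = 1.4 × 10⁷ m

1.4 × 10⁷ m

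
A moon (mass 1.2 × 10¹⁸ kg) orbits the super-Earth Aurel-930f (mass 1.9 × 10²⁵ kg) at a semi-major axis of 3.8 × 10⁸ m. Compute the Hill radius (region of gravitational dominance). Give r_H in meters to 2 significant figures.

1.0 × 10⁶ m

r_H ≈ a (m/3M)^(1/3)
    = (3.8 × 10⁸) × (1.2 × 10¹⁸ / (3 × 1.9 × 10²⁵))^(1/3)
    = 1.0 × 10⁶ m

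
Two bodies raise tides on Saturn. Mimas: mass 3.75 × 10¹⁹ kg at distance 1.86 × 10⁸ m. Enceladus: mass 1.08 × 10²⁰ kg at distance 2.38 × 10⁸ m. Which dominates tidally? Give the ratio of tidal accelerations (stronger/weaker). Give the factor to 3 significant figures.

Enceladus, by a factor of ≈ 1.37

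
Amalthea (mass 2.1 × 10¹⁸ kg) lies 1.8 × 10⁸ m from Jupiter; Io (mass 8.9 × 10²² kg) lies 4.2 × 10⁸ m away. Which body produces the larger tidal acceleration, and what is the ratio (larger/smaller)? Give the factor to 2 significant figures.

Io, by a factor of ≈ 3300

Tidal stretch scales as M/d³; compute that for each body.
Amalthea: (2.1 × 10¹⁸) / (1.8 × 10⁸)³ = 3.601 × 10⁻⁷
Io: (8.9 × 10²²) / (4.2 × 10⁸)³ = 1.201 × 10⁻³
Ratio (larger/smaller) = 3300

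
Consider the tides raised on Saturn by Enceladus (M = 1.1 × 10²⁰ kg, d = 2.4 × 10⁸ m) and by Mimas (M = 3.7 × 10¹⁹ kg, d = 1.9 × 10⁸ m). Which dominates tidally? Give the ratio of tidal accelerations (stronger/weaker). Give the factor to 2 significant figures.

Enceladus, by a factor of ≈ 1.5

Tidal stretch scales as M/d³; compute that for each body.
Enceladus: (1.1 × 10²⁰) / (2.4 × 10⁸)³ = 7.957 × 10⁻⁶
Mimas: (3.7 × 10¹⁹) / (1.9 × 10⁸)³ = 5.394 × 10⁻⁶
Ratio (larger/smaller) = 1.5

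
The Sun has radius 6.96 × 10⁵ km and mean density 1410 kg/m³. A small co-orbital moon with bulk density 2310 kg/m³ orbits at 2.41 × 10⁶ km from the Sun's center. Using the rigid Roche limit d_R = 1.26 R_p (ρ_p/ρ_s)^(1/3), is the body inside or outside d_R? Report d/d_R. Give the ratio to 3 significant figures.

d_R = 1.26 × (6.96 × 10⁵ km) × (1410/2310)^(1/3) = 7.439 × 10⁵ km
d/d_R = (2.41 × 10⁶) / (7.439 × 10⁵) = 3.24
Since d/d_R > 1, the body is outside the Roche limit.

outside; d/d_R ≈ 3.24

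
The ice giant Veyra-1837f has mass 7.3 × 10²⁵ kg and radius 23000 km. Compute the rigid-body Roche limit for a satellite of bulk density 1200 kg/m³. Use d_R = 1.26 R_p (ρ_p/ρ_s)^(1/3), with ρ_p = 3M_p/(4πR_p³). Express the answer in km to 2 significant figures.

31000 km

ρ_p = 3M_p/(4πR_p³) = 3 × (7.3 × 10²⁵) / (4π × (2.3 × 10⁷ m)³) = 1400 kg/m³
d_R = 1.26 × 23000 km × (1400/1200)^(1/3)
    = 31000 km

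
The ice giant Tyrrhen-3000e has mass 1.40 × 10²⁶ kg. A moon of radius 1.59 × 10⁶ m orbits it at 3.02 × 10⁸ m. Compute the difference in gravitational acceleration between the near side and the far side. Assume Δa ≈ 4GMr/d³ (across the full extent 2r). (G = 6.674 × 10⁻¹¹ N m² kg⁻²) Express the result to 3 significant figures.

2.16 × 10⁻³ m/s²

a_tidal = 4GMr/d³
        = 4 × (6.674 × 10⁻¹¹) × (1.40 × 10²⁶) × (1.59 × 10⁶) / (3.02 × 10⁸)³
        = 2.16 × 10⁻³ m/s²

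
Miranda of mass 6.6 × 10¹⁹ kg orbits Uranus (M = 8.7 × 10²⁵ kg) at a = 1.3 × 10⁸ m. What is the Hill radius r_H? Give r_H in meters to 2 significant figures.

8.2 × 10⁵ m

r_H ≈ a (m/3M)^(1/3)
    = (1.3 × 10⁸) × (6.6 × 10¹⁹ / (3 × 8.7 × 10²⁵))^(1/3)
    = 8.2 × 10⁵ m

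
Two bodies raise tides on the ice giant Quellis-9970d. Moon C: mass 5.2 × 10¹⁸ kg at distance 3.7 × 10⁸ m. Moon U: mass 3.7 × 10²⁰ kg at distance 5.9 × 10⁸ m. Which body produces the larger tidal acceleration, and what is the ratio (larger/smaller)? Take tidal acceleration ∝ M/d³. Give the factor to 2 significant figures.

Moon U, by a factor of ≈ 18

Compare M/d³ for the two perturbers:
Moon C: (5.2 × 10¹⁸) / (3.7 × 10⁸)³ = 1.027 × 10⁻⁷
Moon U: (3.7 × 10²⁰) / (5.9 × 10⁸)³ = 1.802 × 10⁻⁶
Ratio (larger/smaller) = 18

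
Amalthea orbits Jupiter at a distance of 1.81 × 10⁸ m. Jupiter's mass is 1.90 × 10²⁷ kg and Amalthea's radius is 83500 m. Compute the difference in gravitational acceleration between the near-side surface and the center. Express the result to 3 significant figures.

3.57 × 10⁻³ m/s²

Differencing GM/(d−r)² and GM/d² to first order in r/d gives 2GMr/d³.
Δg = 2GMr/d³
   = 2 × (6.674 × 10⁻¹¹) × (1.90 × 10²⁷) × (83500) / (1.81 × 10⁸)³
   = 3.57 × 10⁻³ m/s²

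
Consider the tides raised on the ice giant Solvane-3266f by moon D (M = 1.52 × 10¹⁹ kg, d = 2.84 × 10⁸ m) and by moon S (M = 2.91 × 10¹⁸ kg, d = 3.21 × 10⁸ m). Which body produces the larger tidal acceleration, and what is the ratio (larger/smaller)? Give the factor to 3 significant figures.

Moon D, by a factor of ≈ 7.54

Tidal stretch scales as M/d³; compute that for each body.
Moon D: (1.52 × 10¹⁹) / (2.84 × 10⁸)³ = 6.636 × 10⁻⁷
Moon S: (2.91 × 10¹⁸) / (3.21 × 10⁸)³ = 8.798 × 10⁻⁸
Ratio (larger/smaller) = 7.54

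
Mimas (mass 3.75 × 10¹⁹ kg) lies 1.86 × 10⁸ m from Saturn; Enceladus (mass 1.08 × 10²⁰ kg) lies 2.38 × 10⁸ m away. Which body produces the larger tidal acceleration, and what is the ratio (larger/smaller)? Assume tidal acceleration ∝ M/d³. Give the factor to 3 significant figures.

Enceladus, by a factor of ≈ 1.37

Compare M/d³ for the two perturbers:
Mimas: (3.75 × 10¹⁹) / (1.86 × 10⁸)³ = 5.828 × 10⁻⁶
Enceladus: (1.08 × 10²⁰) / (2.38 × 10⁸)³ = 8.011 × 10⁻⁶
Ratio (larger/smaller) = 1.37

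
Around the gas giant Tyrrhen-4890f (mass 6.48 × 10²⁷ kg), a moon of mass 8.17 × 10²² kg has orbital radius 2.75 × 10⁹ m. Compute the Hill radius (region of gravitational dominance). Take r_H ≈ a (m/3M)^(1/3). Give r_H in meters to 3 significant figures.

r_H ≈ a (m/3M)^(1/3)
    = (2.75 × 10⁹) × (8.17 × 10²² / (3 × 6.48 × 10²⁷))^(1/3)
    = 4.44 × 10⁷ m

4.44 × 10⁷ m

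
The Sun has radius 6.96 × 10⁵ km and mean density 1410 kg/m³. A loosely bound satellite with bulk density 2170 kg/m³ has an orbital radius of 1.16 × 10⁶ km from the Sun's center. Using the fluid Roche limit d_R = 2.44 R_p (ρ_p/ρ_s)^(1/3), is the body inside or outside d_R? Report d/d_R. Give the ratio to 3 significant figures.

d_R = 2.44 × (6.96 × 10⁵ km) × (1410/2170)^(1/3) = 1.471 × 10⁶ km
d/d_R = (1.16 × 10⁶) / (1.471 × 10⁶) = 0.789
Since d/d_R < 1, the body is inside the Roche limit.

inside; d/d_R ≈ 0.789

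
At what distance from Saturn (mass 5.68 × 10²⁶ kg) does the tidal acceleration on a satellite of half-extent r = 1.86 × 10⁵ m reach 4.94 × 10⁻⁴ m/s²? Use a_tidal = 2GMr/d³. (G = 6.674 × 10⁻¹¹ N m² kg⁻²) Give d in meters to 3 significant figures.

2GMr/d³ = a_tidal  ⇒  d = (2GMr / a_tidal)^(1/3)
d = (2 × 6.674×10⁻¹¹ × (5.68 × 10²⁶) × (1.86 × 10⁵) / (4.94 × 10⁻⁴))^(1/3)
  = 3.06 × 10⁸ m

3.06 × 10⁸ m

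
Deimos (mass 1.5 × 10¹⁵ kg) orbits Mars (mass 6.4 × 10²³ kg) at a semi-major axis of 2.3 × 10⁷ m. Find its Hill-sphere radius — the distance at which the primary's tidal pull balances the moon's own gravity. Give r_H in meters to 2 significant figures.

r_H ≈ a (m/3M)^(1/3)
    = (2.3 × 10⁷) × (1.5 × 10¹⁵ / (3 × 6.4 × 10²³))^(1/3)
    = 2.1 × 10⁴ m

2.1 × 10⁴ m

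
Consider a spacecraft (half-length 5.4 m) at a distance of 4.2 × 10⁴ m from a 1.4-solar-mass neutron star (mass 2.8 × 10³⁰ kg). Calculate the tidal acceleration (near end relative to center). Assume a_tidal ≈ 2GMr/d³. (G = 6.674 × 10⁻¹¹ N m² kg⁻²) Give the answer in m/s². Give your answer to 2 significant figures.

a_tidal = 2GMr/d³
        = 2 × (6.674 × 10⁻¹¹) × (2.8 × 10³⁰) × (5.4) / (4.2 × 10⁴)³
        = 2.7 × 10⁷ m/s²

2.7 × 10⁷ m/s²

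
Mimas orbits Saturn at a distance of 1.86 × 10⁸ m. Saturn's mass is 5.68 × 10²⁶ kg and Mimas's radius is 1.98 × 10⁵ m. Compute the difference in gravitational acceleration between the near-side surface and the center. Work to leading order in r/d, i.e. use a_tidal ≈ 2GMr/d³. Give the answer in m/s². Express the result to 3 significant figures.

a_tidal = 2GMr/d³
        = 2 × (6.674 × 10⁻¹¹) × (5.68 × 10²⁶) × (1.98 × 10⁵) / (1.86 × 10⁸)³
        = 2.33 × 10⁻³ m/s²

2.33 × 10⁻³ m/s²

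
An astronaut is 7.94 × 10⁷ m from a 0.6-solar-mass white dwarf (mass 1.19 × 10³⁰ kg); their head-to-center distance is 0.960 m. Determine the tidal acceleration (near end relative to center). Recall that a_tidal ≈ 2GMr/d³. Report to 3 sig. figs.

3.05 × 10⁻⁴ m/s²

a_tidal = 2GMr/d³
        = 2 × (6.674 × 10⁻¹¹) × (1.19 × 10³⁰) × (0.960) / (7.94 × 10⁷)³
        = 3.05 × 10⁻⁴ m/s²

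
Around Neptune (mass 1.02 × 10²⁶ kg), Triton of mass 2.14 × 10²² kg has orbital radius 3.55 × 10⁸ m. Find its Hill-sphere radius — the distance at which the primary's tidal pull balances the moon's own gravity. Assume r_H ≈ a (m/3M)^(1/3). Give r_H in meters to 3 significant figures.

1.46 × 10⁷ m

r_H ≈ a (m/3M)^(1/3)
    = (3.55 × 10⁸) × (2.14 × 10²² / (3 × 1.02 × 10²⁶))^(1/3)
    = 1.46 × 10⁷ m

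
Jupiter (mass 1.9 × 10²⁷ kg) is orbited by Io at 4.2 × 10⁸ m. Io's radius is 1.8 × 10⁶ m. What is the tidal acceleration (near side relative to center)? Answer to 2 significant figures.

6.2 × 10⁻³ m/s²

Δa = 2GMr/d³
   = 2 × (6.674 × 10⁻¹¹) × (1.9 × 10²⁷) × (1.8 × 10⁶) / (4.2 × 10⁸)³
   = 6.2 × 10⁻³ m/s²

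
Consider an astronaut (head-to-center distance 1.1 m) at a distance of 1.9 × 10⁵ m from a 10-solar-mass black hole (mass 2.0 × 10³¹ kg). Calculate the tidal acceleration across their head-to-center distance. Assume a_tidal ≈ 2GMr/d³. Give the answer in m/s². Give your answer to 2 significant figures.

Δg = 2GMr/d³
   = 2 × (6.674 × 10⁻¹¹) × (2.0 × 10³¹) × (1.1) / (1.9 × 10⁵)³
   = 4.3 × 10⁵ m/s²

4.3 × 10⁵ m/s²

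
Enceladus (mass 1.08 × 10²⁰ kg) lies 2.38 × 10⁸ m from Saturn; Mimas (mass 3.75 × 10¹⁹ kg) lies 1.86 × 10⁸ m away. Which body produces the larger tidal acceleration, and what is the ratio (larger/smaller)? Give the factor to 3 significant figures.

Tidal stretch scales as M/d³; compute that for each body.
Enceladus: (1.08 × 10²⁰) / (2.38 × 10⁸)³ = 8.011 × 10⁻⁶
Mimas: (3.75 × 10¹⁹) / (1.86 × 10⁸)³ = 5.828 × 10⁻⁶
Ratio (larger/smaller) = 1.37

Enceladus, by a factor of ≈ 1.37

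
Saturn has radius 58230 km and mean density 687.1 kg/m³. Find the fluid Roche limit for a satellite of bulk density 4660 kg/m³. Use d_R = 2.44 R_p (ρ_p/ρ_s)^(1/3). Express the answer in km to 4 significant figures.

d_R = 2.44 × 58230 km × (687.1/4660)^(1/3)
    = 75060 km

75060 km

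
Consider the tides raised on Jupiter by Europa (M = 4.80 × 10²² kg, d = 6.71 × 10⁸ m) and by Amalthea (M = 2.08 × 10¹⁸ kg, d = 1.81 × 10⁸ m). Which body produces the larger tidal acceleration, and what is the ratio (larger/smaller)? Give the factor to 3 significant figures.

Europa, by a factor of ≈ 453

Tidal acceleration ∝ M/d³, so compare M/d³ for each.
Europa: (4.80 × 10²²) / (6.71 × 10⁸)³ = 1.589 × 10⁻⁴
Amalthea: (2.08 × 10¹⁸) / (1.81 × 10⁸)³ = 3.508 × 10⁻⁷
Ratio (larger/smaller) = 453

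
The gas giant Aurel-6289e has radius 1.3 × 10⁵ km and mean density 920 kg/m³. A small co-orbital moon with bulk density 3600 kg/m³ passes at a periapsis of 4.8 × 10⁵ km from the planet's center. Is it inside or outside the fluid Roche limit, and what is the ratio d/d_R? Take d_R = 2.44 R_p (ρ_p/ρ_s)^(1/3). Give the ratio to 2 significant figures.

d_R = 2.44 × (1.3 × 10⁵ km) × (920/3600)^(1/3) = 2.013 × 10⁵ km
d/d_R = (4.8 × 10⁵) / (2.013 × 10⁵) = 2.4
Since d/d_R > 1, the body is outside the Roche limit.

outside; d/d_R ≈ 2.4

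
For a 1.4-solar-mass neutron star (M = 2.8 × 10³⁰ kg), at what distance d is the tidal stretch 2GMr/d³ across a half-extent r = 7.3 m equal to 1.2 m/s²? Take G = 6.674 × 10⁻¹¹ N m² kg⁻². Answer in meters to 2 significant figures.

1.3 × 10⁷ m

2GMr/d³ = a_tidal  ⇒  d = (2GMr / a_tidal)^(1/3)
d = (2 × 6.674×10⁻¹¹ × (2.8 × 10³⁰) × (7.3) / (1.2))^(1/3)
  = 1.3 × 10⁷ m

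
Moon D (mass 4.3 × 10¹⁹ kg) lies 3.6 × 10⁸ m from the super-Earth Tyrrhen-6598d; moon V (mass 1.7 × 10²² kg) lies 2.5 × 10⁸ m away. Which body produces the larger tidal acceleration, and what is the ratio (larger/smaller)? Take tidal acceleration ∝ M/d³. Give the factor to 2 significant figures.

Moon V, by a factor of ≈ 1200

Tidal stretch scales as M/d³; compute that for each body.
Moon D: (4.3 × 10¹⁹) / (3.6 × 10⁸)³ = 9.216 × 10⁻⁷
Moon V: (1.7 × 10²²) / (2.5 × 10⁸)³ = 1.088 × 10⁻³
Ratio (larger/smaller) = 1200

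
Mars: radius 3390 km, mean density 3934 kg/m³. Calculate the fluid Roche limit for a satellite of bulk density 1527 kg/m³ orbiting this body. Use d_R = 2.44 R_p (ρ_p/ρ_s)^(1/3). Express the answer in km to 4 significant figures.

d_R = 2.44 × 3390 km × (3934/1527)^(1/3)
    = 11340 km

11340 km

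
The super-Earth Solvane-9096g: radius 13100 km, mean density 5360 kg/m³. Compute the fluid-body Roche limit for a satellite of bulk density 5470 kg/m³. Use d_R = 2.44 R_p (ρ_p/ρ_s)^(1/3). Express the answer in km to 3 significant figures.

d_R = 2.44 × 13100 km × (5360/5470)^(1/3)
    = 31700 km

31700 km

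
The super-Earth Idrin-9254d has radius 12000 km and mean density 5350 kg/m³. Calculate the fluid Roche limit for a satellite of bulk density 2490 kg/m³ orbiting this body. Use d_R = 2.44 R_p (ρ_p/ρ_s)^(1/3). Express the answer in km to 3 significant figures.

37800 km

d_R = 2.44 × 12000 km × (5350/2490)^(1/3)
    = 37800 km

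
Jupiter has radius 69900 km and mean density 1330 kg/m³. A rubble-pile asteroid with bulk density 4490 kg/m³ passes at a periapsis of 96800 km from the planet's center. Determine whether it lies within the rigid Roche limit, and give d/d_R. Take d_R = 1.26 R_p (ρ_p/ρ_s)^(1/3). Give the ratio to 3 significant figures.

outside; d/d_R ≈ 1.65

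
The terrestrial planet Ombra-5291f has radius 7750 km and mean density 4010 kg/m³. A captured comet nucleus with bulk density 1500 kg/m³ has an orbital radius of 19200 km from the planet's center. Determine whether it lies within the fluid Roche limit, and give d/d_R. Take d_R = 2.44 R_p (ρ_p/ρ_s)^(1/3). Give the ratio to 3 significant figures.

d_R = 2.44 × (7750 km) × (4010/1500)^(1/3) = 26240 km
d/d_R = (19200) / (26240) = 0.732
Since d/d_R < 1, the body is inside the Roche limit.

inside; d/d_R ≈ 0.732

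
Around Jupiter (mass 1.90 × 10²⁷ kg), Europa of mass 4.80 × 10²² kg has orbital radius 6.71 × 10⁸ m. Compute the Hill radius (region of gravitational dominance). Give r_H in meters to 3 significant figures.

r_H ≈ a (m/3M)^(1/3)
    = (6.71 × 10⁸) × (4.80 × 10²² / (3 × 1.90 × 10²⁷))^(1/3)
    = 1.37 × 10⁷ m

1.37 × 10⁷ m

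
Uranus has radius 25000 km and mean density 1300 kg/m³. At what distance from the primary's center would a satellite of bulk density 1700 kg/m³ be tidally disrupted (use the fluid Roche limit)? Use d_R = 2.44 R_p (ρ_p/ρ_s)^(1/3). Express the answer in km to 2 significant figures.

56000 km

d_R = 2.44 × 25000 km × (1300/1700)^(1/3)
    = 56000 km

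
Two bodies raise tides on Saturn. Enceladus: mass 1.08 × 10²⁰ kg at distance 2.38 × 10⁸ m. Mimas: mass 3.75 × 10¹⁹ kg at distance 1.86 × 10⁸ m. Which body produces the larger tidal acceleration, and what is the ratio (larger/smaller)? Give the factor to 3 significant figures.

Tidal stretch scales as M/d³; compute that for each body.
Enceladus: (1.08 × 10²⁰) / (2.38 × 10⁸)³ = 8.011 × 10⁻⁶
Mimas: (3.75 × 10¹⁹) / (1.86 × 10⁸)³ = 5.828 × 10⁻⁶
Ratio (larger/smaller) = 1.37

Enceladus, by a factor of ≈ 1.37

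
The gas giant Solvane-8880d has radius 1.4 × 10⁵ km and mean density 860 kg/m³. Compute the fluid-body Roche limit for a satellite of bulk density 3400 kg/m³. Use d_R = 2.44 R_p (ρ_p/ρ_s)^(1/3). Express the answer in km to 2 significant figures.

d_R = 2.44 × 1.4 × 10⁵ km × (860/3400)^(1/3)
    = 2.2 × 10⁵ km

2.2 × 10⁵ km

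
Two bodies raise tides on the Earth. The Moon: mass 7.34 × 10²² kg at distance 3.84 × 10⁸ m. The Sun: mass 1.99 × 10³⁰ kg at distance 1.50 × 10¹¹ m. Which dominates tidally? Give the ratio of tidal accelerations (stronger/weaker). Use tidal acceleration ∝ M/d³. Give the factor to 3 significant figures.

The Moon, by a factor of ≈ 2.20

Compare M/d³ for the two perturbers:
The Moon: (7.34 × 10²²) / (3.84 × 10⁸)³ = 1.296 × 10⁻³
The Sun: (1.99 × 10³⁰) / (1.50 × 10¹¹)³ = 5.896 × 10⁻⁴
Ratio (larger/smaller) = 2.20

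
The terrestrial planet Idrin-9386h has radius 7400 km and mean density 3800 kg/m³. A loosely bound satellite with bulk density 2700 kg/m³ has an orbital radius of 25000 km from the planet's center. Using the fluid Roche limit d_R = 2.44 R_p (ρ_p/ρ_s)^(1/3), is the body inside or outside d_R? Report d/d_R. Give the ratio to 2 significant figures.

d_R = 2.44 × (7400 km) × (3800/2700)^(1/3) = 20230 km
d/d_R = (25000) / (20230) = 1.2
Since d/d_R > 1, the body is outside the Roche limit.

outside; d/d_R ≈ 1.2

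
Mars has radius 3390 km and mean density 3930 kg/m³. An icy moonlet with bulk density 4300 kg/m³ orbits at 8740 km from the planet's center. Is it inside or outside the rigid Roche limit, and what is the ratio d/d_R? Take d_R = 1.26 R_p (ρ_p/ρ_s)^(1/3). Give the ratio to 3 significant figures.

d_R = 1.26 × (3390 km) × (3930/4300)^(1/3) = 4145 km
d/d_R = (8740) / (4145) = 2.11
Since d/d_R > 1, the body is outside the Roche limit.

outside; d/d_R ≈ 2.11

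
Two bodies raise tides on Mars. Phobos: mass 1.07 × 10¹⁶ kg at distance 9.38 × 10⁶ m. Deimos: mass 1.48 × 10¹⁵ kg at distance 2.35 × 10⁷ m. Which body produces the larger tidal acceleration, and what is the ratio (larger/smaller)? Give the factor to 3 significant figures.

Tidal stretch scales as M/d³; compute that for each body.
Phobos: (1.07 × 10¹⁶) / (9.38 × 10⁶)³ = 1.297 × 10⁻⁵
Deimos: (1.48 × 10¹⁵) / (2.35 × 10⁷)³ = 1.140 × 10⁻⁷
Ratio (larger/smaller) = 114

Phobos, by a factor of ≈ 114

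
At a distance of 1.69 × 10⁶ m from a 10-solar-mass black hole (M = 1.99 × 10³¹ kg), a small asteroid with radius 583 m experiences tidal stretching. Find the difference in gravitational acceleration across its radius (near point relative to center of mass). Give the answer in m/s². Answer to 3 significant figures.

3.21 × 10⁵ m/s²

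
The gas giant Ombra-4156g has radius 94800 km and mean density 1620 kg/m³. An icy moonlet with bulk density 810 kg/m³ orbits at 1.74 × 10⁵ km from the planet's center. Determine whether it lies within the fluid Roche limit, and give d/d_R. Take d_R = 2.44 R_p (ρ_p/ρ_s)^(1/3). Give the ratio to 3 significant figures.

d_R = 2.44 × (94800 km) × (1620/810)^(1/3) = 2.914 × 10⁵ km
d/d_R = (1.74 × 10⁵) / (2.914 × 10⁵) = 0.597
Since d/d_R < 1, the body is inside the Roche limit.

inside; d/d_R ≈ 0.597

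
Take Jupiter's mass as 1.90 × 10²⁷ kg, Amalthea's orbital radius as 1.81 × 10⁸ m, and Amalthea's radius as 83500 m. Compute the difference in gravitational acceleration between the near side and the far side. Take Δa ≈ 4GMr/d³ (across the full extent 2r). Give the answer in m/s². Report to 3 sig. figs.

a_tidal = 4GMr/d³
        = 4 × (6.674 × 10⁻¹¹) × (1.90 × 10²⁷) × (83500) / (1.81 × 10⁸)³
        = 7.14 × 10⁻³ m/s²

7.14 × 10⁻³ m/s²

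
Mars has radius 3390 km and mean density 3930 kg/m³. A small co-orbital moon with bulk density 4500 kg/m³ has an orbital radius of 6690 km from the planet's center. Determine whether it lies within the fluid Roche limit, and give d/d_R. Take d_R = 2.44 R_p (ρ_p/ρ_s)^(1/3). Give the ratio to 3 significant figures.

inside; d/d_R ≈ 0.846

d_R = 2.44 × (3390 km) × (3930/4500)^(1/3) = 7906 km
d/d_R = (6690) / (7906) = 0.846
Since d/d_R < 1, the body is inside the Roche limit.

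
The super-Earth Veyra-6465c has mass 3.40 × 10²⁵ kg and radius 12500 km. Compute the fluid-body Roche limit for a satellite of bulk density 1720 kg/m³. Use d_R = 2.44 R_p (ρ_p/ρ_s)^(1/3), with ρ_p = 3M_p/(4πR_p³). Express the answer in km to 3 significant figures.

40900 km

ρ_p = 3M_p/(4πR_p³) = 3 × (3.40 × 10²⁵) / (4π × (1.25 × 10⁷ m)³) = 4160 kg/m³
d_R = 2.44 × 12500 km × (4160/1720)^(1/3)
    = 40900 km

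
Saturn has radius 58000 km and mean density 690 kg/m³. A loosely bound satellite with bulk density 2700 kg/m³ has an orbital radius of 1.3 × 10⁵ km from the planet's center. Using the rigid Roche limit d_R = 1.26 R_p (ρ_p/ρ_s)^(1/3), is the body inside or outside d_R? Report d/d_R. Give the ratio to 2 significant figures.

outside; d/d_R ≈ 2.8

d_R = 1.26 × (58000 km) × (690/2700)^(1/3) = 46380 km
d/d_R = (1.3 × 10⁵) / (46380) = 2.8
Since d/d_R > 1, the body is outside the Roche limit.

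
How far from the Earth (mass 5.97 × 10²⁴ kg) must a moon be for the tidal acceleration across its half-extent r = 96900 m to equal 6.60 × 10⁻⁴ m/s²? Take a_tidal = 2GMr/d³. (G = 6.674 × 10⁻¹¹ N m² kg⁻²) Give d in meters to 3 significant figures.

4.89 × 10⁷ m

2GMr/d³ = a_tidal  ⇒  d = (2GMr / a_tidal)^(1/3)
d = (2 × 6.674×10⁻¹¹ × (5.97 × 10²⁴) × (96900) / (6.60 × 10⁻⁴))^(1/3)
  = 4.89 × 10⁷ m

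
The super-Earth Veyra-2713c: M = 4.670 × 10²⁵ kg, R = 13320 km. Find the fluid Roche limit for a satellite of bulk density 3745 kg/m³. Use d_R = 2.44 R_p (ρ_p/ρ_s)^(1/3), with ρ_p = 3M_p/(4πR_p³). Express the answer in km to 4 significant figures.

35100 km

ρ_p = 3M_p/(4πR_p³) = 3 × (4.670 × 10²⁵) / (4π × (1.332 × 10⁷ m)³) = 4718 kg/m³
d_R = 2.44 × 13320 km × (4718/3745)^(1/3)
    = 35100 km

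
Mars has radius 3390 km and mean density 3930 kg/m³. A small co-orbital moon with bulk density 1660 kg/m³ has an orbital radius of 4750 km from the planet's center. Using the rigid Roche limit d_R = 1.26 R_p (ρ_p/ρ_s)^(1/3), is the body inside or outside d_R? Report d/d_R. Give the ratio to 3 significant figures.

d_R = 1.26 × (3390 km) × (3930/1660)^(1/3) = 5693 km
d/d_R = (4750) / (5693) = 0.834
Since d/d_R < 1, the body is inside the Roche limit.

inside; d/d_R ≈ 0.834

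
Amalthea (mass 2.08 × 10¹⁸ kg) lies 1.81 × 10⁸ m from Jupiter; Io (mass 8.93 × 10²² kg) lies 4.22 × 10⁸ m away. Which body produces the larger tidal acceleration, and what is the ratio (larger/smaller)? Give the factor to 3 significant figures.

The tide-raising term goes as M/d³ (the gradient of a 1/d² field).
Amalthea: (2.08 × 10¹⁸) / (1.81 × 10⁸)³ = 3.508 × 10⁻⁷
Io: (8.93 × 10²²) / (4.22 × 10⁸)³ = 1.188 × 10⁻³
Ratio (larger/smaller) = 3390

Io, by a factor of ≈ 3390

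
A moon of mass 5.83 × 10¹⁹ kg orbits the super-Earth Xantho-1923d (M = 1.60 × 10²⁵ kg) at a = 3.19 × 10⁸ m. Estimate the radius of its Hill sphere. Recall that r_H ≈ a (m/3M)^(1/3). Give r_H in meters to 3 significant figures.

r_H ≈ a (m/3M)^(1/3)
    = (3.19 × 10⁸) × (5.83 × 10¹⁹ / (3 × 1.60 × 10²⁵))^(1/3)
    = 3.40 × 10⁶ m

3.40 × 10⁶ m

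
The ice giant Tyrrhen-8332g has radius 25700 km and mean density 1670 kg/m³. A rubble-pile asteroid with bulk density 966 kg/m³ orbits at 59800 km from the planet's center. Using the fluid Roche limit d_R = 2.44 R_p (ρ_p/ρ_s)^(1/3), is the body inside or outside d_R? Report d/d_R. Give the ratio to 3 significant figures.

inside; d/d_R ≈ 0.795

d_R = 2.44 × (25700 km) × (1670/966)^(1/3) = 75260 km
d/d_R = (59800) / (75260) = 0.795
Since d/d_R < 1, the body is inside the Roche limit.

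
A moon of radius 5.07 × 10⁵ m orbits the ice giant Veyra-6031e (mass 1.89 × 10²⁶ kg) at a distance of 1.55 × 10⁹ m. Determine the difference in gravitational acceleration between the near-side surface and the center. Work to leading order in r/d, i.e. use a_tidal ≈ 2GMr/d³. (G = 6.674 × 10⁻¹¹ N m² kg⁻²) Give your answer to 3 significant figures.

3.43 × 10⁻⁶ m/s²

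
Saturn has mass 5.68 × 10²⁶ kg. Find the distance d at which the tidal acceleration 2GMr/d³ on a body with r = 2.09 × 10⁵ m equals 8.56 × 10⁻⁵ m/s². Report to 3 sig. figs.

5.70 × 10⁸ m

2GMr/d³ = a_tidal  ⇒  d = (2GMr / a_tidal)^(1/3)
d = (2 × 6.674×10⁻¹¹ × (5.68 × 10²⁶) × (2.09 × 10⁵) / (8.56 × 10⁻⁵))^(1/3)
  = 5.70 × 10⁸ m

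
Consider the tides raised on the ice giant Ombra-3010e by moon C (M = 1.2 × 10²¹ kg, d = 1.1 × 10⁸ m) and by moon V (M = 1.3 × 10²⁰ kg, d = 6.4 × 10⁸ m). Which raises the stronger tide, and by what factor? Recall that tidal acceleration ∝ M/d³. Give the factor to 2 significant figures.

Tidal acceleration ∝ M/d³, so compare M/d³ for each.
Moon C: (1.2 × 10²¹) / (1.1 × 10⁸)³ = 9.016 × 10⁻⁴
Moon V: (1.3 × 10²⁰) / (6.4 × 10⁸)³ = 4.959 × 10⁻⁷
Ratio (larger/smaller) = 1800

Moon C, by a factor of ≈ 1800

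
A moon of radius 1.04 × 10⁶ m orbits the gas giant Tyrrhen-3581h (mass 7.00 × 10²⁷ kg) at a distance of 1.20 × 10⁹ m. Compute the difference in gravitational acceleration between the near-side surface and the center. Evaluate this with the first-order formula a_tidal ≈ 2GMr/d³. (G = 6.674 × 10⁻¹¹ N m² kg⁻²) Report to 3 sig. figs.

Since r ≪ d, expand the inverse-square field across one radius to get the leading 2GMr/d³ term.
a_tidal = 2GMr/d³
        = 2 × (6.674 × 10⁻¹¹) × (7.00 × 10²⁷) × (1.04 × 10⁶) / (1.20 × 10⁹)³
        = 5.62 × 10⁻⁴ m/s²

5.62 × 10⁻⁴ m/s²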